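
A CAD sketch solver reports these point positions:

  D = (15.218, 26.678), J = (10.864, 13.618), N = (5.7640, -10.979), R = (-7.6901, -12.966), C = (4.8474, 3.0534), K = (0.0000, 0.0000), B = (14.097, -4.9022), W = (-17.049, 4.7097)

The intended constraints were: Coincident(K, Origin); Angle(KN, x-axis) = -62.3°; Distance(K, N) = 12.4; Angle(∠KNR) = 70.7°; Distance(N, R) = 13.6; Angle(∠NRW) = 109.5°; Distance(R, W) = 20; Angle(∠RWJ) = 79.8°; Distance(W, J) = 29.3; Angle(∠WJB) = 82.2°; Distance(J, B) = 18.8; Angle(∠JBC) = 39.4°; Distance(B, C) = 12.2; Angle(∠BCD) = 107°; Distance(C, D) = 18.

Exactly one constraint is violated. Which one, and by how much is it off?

Distance(C, D) = 18 — off by 7.80.

K = (0.00, 0.00) ✓; KN at -62.30° ✓; |KN| = 12.40 ✓; ∠KNR = 70.70° ✓; |NR| = 13.60 ✓; ∠NRW = 109.5° ✓; |RW| = 20.00 ✓; ∠RWJ = 79.80° ✓; |WJ| = 29.30 ✓; ∠WJB = 82.20° ✓; |JB| = 18.80 ✓; ∠JBC = 39.40° ✓; |BC| = 12.20 ✓; ∠BCD = 107.0° ✓; |CD| = 25.80 ✗.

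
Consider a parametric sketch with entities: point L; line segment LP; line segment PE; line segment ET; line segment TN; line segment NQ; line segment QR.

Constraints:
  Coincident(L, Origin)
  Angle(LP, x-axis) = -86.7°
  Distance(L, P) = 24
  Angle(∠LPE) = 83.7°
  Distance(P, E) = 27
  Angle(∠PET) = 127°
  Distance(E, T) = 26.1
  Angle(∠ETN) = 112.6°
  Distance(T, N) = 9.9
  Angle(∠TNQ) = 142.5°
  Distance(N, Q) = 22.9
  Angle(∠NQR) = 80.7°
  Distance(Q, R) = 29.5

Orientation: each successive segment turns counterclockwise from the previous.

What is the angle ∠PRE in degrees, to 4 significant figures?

108.7°

∠TNQ = 142.5° gives NQ at 167.5° from the x-axis; with |NQ| = 22.9, Q = (11.29, 16.25). ∠NQR = 80.7° gives QR at -93.20° from the x-axis; with |QR| = 29.5, R = (9.647, -13.20). Then cos ∠PRE = RP·RE / (|RP||RE|), giving 108.7°.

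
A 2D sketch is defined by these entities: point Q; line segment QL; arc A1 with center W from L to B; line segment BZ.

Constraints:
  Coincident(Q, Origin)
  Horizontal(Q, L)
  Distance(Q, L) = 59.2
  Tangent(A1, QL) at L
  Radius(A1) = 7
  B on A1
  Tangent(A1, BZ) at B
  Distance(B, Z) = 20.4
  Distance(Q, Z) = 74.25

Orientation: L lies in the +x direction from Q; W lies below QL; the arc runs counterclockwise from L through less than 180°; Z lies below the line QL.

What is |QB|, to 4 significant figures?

55.84

Q is at the origin; QL is horizontal with |QL| = 59.2 and L on the +x side, so L = (59.20, 0.000). The tangent condition forces WL to be normal to QL, so W = L + (0, -7) = (59.20, -7.000). Since WB ⟂ BZ (tangency), |WZ| = √(7.0² + 20.4²) = 21.57 regardless of where B sits on A1. So Z lies on both circle(Q, 74.25) and circle(W, 21.57); the below-QL intersection is Z = (69.59, -25.90). B is the foot of the tangent from Z: B = (54.49, -12.18).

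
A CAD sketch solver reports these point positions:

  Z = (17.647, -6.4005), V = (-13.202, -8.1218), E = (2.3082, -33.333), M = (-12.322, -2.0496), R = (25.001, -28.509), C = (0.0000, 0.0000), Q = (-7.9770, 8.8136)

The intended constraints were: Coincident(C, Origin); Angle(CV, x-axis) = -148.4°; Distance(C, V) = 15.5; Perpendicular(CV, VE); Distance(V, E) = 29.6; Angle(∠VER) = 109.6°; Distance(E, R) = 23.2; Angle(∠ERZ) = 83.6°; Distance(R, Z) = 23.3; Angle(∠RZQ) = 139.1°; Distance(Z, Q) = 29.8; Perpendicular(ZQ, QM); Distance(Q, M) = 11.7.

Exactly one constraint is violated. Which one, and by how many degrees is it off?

Perpendicular(ZQ, QM) — off by 8.90°.

C = (0.00, 0.00) ✓; CV at -148.4° ✓; |CV| = 15.50 ✓; ∠(CV, VE) = 90.00° ✓; |VE| = 29.60 ✓; ∠VER = 109.6° ✓; |ER| = 23.20 ✓; ∠ERZ = 83.60° ✓; |RZ| = 23.30 ✓; ∠RZQ = 139.1° ✓; |ZQ| = 29.80 ✓; ∠(ZQ, QM) = 98.90° ✗; |QM| = 11.70 ✓.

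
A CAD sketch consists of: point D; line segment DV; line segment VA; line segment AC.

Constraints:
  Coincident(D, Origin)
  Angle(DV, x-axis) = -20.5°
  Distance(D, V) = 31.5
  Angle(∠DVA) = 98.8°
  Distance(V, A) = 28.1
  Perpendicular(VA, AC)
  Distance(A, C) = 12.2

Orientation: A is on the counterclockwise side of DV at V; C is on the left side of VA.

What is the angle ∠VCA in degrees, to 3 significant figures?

66.5°

D is at the origin; DV runs at -20.5° with length 31.5, so V = 31.5·(cos -20.5°, sin -20.5°) = (29.5, -11.0). ∠DVA = 98.8°, so VA runs at -20.5° + (180° − 98.8°) = 60.7° from the x-axis; with |VA| = 28.1, A = V + 28.1·(cos 60.7°, sin 60.7°) = (43.3, 13.5). VA ⟂ AC; with |AC| = 12.2 on the left of VA, C = A + 12.2·(-0.872, 0.489) = (32.6, 19.4). Then cos ∠VCA = CV·CA / (|CV||CA|), giving 66.5°.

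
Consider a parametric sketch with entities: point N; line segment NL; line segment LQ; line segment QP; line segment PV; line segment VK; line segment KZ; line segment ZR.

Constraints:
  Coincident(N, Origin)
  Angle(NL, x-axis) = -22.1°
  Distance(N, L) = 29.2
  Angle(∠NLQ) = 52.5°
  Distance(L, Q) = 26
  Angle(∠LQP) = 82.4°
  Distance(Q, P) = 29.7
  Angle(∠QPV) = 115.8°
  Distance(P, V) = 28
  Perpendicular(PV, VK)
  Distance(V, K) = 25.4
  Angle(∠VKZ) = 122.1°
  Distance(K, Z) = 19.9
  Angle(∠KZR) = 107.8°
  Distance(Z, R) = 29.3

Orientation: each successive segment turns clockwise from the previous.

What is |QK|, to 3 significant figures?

40.9

∠QPV = 115.8° gives PV at 48.6° from the x-axis; with |PV| = 28.0, V = (11.6, 24.2). The perpendicularity gives VK at right angles to PV, so VK runs at -41.4°; with |VK| = 25.4, K = (30.7, 7.44). Then |QK| = |K − Q| = 40.9.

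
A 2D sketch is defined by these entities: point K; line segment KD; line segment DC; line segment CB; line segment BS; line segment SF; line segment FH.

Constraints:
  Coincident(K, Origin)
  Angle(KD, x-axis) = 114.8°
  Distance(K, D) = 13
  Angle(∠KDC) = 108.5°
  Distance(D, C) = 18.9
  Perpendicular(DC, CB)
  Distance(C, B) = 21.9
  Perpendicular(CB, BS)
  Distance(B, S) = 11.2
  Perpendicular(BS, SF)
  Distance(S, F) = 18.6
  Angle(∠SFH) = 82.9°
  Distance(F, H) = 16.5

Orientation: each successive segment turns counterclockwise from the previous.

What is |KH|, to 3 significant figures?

29.1

K is at the origin; KD runs at 114.8° with length 13.0, so D = (-5.45, 11.8). ∠KDC = 108.5° gives DC at -174° from the x-axis; with |DC| = 18.9, C = (-24.2, 9.73). The perpendicularity gives CB at right angles to DC, so CB runs at -83.7°; with |CB| = 21.9, B = (-21.8, -12.0). CB ⟂ BS, so BS runs at 6.30°; with |BS| = 11.2, S = (-10.7, -10.8). BS is perpendicular to SF, so SF runs at 96.3°; with |SF| = 18.6, F = (-12.7, 7.68). ∠SFH = 82.9° gives FH at -167° from the x-axis; with |FH| = 16.5, H = (-28.8, 3.85). Then |KH| = |H − K| = 29.1.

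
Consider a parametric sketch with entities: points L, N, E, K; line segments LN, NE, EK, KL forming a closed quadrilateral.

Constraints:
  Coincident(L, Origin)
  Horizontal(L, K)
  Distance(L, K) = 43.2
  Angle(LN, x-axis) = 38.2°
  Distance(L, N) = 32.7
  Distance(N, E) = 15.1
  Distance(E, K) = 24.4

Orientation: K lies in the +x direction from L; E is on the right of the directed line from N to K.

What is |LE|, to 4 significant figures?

20.66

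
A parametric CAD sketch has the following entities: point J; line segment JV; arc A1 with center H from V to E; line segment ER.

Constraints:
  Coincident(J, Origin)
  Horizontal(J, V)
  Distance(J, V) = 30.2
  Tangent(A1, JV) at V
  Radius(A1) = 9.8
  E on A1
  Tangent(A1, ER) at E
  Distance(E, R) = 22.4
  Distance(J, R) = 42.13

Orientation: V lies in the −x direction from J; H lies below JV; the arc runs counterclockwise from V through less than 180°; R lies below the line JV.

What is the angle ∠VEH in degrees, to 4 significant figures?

27.32°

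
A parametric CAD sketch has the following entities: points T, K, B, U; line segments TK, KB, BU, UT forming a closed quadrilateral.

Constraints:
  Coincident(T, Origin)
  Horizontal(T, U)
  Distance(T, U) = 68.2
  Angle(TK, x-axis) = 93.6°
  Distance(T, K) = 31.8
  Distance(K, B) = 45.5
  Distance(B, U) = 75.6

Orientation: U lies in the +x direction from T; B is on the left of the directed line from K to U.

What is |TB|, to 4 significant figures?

71.10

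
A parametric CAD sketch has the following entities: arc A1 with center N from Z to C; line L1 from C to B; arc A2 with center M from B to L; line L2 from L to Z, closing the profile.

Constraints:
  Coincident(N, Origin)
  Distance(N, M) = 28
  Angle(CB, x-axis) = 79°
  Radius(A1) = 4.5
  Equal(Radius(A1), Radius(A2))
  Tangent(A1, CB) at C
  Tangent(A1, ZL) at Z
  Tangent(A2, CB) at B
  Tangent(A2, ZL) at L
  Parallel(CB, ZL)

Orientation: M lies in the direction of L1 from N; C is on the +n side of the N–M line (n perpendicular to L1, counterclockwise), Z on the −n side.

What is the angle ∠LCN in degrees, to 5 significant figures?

72.181°

The slot axis is L1's direction at 79.0°, so u = (cos 79.0°, sin 79.0°) = (0.19081, 0.98163) and n = (−sin 79.0°, cos 79.0°) = (-0.98163, 0.19081). N is at the origin and M lies 28.0 along u from N, so M = 28.0·u = (5.3427, 27.486). Tangency of A1 to both parallel lines with radius 4.5 puts C and Z at N ± 4.5·n: C = (-4.4173, 0.85864), Z = (4.4173, -0.85864). Equal radii place B and L the same way about M: B = M + 4.5·n = (0.92533, 28.344), L = M − 4.5·n = (9.7600, 26.627). Then cos ∠LCN = CL·CN / (|CL||CN|), giving 72.181°.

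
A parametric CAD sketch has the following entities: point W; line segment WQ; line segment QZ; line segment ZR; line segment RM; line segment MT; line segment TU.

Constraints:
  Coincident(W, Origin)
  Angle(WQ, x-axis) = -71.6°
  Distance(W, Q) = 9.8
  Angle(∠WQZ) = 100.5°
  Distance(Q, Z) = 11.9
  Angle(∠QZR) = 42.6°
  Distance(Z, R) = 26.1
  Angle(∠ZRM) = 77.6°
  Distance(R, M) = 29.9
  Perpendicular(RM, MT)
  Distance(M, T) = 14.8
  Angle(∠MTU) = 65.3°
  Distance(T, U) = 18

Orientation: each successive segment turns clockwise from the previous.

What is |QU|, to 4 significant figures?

8.166

The perpendicularity gives MT at right angles to RM, so MT runs at -120.9°; with |MT| = 14.8, T = (19.01, -18.35). ∠MTU = 65.3° gives TU at 124.4° from the x-axis; with |TU| = 18.0, U = (8.843, -3.501). Then |QU| = |U − Q| = 8.166.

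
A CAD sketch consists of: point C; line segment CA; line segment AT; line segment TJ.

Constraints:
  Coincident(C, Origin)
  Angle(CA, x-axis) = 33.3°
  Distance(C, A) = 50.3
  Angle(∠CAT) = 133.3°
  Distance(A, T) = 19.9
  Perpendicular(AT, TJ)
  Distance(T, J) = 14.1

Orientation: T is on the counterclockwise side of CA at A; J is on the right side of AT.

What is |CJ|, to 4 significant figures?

74.37

∠CAT = 133.3°, so AT runs at 33.3° + (180° − 133.3°) = 80.00° from the x-axis; with |AT| = 19.9, T = A + 19.9·(cos 80.00°, sin 80.00°) = (45.50, 47.21). AT is perpendicular to TJ; with |TJ| = 14.1 on the right of AT, J = T + 14.1·(0.9848, -0.1736) = (59.38, 44.77). Then |CJ| = |J − C| = 74.37.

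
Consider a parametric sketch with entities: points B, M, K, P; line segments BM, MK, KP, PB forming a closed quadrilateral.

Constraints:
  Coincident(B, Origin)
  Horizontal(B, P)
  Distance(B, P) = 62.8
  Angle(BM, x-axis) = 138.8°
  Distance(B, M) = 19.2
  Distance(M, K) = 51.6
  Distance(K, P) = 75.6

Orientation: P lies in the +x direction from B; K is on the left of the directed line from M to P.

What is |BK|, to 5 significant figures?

57.960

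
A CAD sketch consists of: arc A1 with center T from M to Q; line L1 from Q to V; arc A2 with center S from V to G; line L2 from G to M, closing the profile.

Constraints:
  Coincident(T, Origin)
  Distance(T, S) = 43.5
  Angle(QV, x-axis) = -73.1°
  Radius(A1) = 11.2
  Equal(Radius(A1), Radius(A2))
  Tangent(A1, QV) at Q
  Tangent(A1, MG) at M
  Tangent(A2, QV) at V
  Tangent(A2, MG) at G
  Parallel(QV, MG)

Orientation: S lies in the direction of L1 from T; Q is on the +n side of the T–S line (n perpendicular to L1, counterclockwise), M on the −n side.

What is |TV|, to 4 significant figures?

44.92

The slot axis is L1's direction at -73.1°, so u = (cos -73.1°, sin -73.1°) = (0.2907, -0.9568) and n = (−sin -73.1°, cos -73.1°) = (0.9568, 0.2907). T is at the origin and S lies 43.5 along u from T, so S = 43.5·u = (12.65, -41.62). Tangency of A1 to both parallel lines with radius 11.2 puts Q and M at T ± 11.2·n: Q = (10.72, 3.256), M = (-10.72, -3.256). Equal radii place V and G the same way about S: V = S + 11.2·n = (23.36, -38.37), G = S − 11.2·n = (1.929, -44.88). Then |TV| = |V − T| = 44.92.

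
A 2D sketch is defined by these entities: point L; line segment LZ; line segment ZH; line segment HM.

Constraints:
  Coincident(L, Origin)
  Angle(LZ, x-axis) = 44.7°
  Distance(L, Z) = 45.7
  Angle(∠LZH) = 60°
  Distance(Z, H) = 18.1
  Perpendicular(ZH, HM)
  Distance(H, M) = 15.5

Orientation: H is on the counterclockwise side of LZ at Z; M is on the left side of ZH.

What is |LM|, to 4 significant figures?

24.54

L is at the origin; LZ runs at 44.7° with length 45.7, so Z = 45.7·(cos 44.7°, sin 44.7°) = (32.48, 32.15). ∠LZH = 60.0°, so ZH runs at 44.7° + (180° − 60.0°) = 164.7° from the x-axis; with |ZH| = 18.1, H = Z + 18.1·(cos 164.7°, sin 164.7°) = (15.03, 36.92). The perpendicularity gives HM at right angles to ZH; with |HM| = 15.5 on the left of ZH, M = H + 15.5·(-0.2639, -0.9646) = (10.94, 21.97). Then |LM| = |M − L| = 24.54.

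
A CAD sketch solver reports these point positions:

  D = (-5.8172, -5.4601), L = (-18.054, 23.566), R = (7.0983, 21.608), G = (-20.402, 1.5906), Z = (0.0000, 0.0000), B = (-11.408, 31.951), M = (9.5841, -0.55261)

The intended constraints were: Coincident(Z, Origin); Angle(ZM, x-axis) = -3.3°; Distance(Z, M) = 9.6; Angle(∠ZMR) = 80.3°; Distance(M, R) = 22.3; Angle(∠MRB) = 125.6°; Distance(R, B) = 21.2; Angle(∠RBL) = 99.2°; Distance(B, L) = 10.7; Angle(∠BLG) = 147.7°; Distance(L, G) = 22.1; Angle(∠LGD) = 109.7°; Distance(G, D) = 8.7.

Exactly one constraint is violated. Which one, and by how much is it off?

Distance(G, D) = 8.7 — off by 7.50.

Z = (0.00, 0.00) ✓; ZM at -3.300° ✓; |ZM| = 9.600 ✓; ∠ZMR = 80.30° ✓; |MR| = 22.30 ✓; ∠MRB = 125.6° ✓; |RB| = 21.20 ✓; ∠RBL = 99.20° ✓; |BL| = 10.70 ✓; ∠BLG = 147.7° ✓; |LG| = 22.10 ✓; ∠LGD = 109.7° ✓; |GD| = 16.20 ✗.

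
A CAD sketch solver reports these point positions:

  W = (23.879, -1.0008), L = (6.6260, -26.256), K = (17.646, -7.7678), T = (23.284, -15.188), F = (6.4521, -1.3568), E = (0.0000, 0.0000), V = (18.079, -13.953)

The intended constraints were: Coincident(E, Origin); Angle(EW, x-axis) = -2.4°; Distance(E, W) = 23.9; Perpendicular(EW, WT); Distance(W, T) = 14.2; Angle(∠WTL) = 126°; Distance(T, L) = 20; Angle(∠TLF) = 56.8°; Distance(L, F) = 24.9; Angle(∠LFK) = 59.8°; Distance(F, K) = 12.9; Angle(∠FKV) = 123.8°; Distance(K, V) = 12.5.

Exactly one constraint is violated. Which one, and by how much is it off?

Distance(K, V) = 12.5 — off by 6.30.

E = (0.00, 0.00) ✓; EW at -2.400° ✓; |EW| = 23.90 ✓; ∠(EW, WT) = 90.00° ✓; |WT| = 14.20 ✓; ∠WTL = 126.0° ✓; |TL| = 20.00 ✓; ∠TLF = 56.80° ✓; |LF| = 24.90 ✓; ∠LFK = 59.80° ✓; |FK| = 12.90 ✓; ∠FKV = 123.8° ✓; |KV| = 6.200 ✗.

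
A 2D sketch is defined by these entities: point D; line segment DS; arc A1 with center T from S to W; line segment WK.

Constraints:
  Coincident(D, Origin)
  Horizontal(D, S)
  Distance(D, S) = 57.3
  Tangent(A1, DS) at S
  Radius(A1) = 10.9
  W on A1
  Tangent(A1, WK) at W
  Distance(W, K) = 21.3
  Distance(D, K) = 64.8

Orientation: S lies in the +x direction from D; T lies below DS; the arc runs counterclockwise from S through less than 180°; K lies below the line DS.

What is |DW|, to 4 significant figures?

49.39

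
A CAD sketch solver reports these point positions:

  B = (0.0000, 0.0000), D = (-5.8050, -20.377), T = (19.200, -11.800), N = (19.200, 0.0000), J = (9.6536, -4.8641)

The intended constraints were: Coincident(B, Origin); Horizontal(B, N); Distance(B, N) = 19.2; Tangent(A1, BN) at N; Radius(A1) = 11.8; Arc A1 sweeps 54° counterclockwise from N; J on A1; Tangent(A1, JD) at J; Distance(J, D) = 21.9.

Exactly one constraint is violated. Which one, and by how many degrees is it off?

Tangent(A1, JD) at J — off by 8.90°.

B = (0.00, 0.00) ✓; B.y = 0.00, N.y = 0.00 ✓; |BN| = 19.20 ✓; ∠(TN, NB) = 90.00° ✓; |TN| = 11.80 ✓; bearing(T→J) − bearing(T→N) = 54.00° ✓; |TJ| = 11.80 ✓; ∠(TJ, JD) = 98.90° ✗; |JD| = 21.90 ✓.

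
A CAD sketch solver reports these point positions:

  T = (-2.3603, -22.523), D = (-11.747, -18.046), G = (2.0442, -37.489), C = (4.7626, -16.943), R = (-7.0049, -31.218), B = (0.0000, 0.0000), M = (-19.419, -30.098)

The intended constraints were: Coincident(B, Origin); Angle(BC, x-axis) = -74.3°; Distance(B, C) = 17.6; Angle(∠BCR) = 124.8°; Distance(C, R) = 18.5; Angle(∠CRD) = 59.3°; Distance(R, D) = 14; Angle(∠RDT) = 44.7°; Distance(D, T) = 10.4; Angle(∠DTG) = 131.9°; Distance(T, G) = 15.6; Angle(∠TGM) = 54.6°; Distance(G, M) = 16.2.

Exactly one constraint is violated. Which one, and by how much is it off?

Distance(G, M) = 16.2 — off by 6.50.

B = (0.00, 0.00) ✓; BC at -74.30° ✓; |BC| = 17.60 ✓; ∠BCR = 124.8° ✓; |CR| = 18.50 ✓; ∠CRD = 59.30° ✓; |RD| = 14.00 ✓; ∠RDT = 44.70° ✓; |DT| = 10.40 ✓; ∠DTG = 131.9° ✓; |TG| = 15.60 ✓; ∠TGM = 54.60° ✓; |GM| = 22.70 ✗.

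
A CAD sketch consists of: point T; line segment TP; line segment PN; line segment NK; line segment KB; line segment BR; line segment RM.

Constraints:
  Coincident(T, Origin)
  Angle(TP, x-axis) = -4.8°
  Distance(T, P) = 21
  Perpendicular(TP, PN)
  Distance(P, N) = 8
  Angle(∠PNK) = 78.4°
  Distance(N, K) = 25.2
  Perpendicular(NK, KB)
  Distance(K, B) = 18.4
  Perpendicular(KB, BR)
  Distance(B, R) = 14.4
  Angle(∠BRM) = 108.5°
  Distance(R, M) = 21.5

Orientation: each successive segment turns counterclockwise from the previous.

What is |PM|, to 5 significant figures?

10.107

KB is perpendicular to BR, so BR runs at 6.8000°; with |BR| = 14.4, R = (13.050, -13.335). ∠BRM = 108.5° gives RM at 78.300° from the x-axis; with |RM| = 21.5, M = (17.410, 7.7187). Then |PM| = |M − P| = 10.107.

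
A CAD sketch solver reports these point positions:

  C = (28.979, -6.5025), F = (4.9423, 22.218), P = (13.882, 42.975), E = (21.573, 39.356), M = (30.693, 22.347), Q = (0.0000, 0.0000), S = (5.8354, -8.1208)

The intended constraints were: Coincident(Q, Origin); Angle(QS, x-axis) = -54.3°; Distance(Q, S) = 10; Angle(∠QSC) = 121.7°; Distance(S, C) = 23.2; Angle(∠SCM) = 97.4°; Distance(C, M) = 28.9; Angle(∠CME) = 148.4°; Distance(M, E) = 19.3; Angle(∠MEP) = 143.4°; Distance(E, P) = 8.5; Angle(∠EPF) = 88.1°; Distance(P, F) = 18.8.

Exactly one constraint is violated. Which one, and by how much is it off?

Distance(P, F) = 18.8 — off by 3.80.

Q = (0.00, 0.00) ✓; QS at -54.30° ✓; |QS| = 10.00 ✓; ∠QSC = 121.7° ✓; |SC| = 23.20 ✓; ∠SCM = 97.40° ✓; |CM| = 28.90 ✓; ∠CME = 148.4° ✓; |ME| = 19.30 ✓; ∠MEP = 143.4° ✓; |EP| = 8.500 ✓; ∠EPF = 88.10° ✓; |PF| = 22.60 ✗.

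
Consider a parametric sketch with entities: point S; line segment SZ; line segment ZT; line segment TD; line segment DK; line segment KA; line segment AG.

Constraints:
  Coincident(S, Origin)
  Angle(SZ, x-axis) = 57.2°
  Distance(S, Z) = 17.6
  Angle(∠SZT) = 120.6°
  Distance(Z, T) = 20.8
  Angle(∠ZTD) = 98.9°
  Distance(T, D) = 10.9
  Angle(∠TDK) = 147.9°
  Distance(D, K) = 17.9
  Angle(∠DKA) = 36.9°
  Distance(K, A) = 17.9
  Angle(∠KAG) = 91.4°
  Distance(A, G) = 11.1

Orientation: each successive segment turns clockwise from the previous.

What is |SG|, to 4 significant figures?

31.94

S is at the origin; SZ runs at 57.2° with length 17.6, so Z = (9.534, 14.79). ∠SZT = 120.6° gives ZT at -2.200° from the x-axis; with |ZT| = 20.8, T = (30.32, 14.00). ∠ZTD = 98.9° gives TD at -83.30° from the x-axis; with |TD| = 10.9, D = (31.59, 3.170). ∠TDK = 147.9° gives DK at -115.4° from the x-axis; with |DK| = 17.9, K = (23.91, -13.00). ∠DKA = 36.9° gives KA at 101.5° from the x-axis; with |KA| = 17.9, A = (20.34, 4.541). ∠KAG = 91.4° gives AG at 12.90° from the x-axis; with |AG| = 11.1, G = (31.16, 7.019). Then |SG| = |G − S| = 31.94.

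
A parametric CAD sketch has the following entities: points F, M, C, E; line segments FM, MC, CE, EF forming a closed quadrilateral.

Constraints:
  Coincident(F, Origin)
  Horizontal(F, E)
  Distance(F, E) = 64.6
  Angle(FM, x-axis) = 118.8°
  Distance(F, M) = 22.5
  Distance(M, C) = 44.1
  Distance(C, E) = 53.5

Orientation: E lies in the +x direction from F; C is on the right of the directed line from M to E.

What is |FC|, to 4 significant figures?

21.79

Checks: F = (0.00, 0.00) ✓; |MC| = 44.10 ✓; |CE| = 53.50 ✓.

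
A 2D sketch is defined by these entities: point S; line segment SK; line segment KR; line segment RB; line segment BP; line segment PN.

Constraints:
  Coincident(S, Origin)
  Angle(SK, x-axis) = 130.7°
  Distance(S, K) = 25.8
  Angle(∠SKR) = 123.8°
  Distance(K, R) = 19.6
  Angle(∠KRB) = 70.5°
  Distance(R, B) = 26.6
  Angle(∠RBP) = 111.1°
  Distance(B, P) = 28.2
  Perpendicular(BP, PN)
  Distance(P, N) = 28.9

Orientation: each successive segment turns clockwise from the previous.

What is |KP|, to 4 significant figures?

31.21

S is at the origin; SK runs at 130.7° with length 25.8, so K = (-16.82, 19.56). ∠SKR = 123.8° gives KR at 74.50° from the x-axis; with |KR| = 19.6, R = (-11.59, 38.45). ∠KRB = 70.5° gives RB at -35.00° from the x-axis; with |RB| = 26.6, B = (10.20, 23.19). ∠RBP = 111.1° gives BP at -103.9° from the x-axis; with |BP| = 28.2, P = (3.429, -4.184). Then |KP| = |P − K| = 31.21.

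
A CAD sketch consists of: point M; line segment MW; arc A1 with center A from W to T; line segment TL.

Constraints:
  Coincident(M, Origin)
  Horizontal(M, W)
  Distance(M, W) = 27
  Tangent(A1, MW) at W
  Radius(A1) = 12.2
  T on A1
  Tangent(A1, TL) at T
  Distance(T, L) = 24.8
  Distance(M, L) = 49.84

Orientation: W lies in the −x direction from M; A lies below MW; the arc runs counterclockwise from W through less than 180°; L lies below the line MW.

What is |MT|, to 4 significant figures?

41.80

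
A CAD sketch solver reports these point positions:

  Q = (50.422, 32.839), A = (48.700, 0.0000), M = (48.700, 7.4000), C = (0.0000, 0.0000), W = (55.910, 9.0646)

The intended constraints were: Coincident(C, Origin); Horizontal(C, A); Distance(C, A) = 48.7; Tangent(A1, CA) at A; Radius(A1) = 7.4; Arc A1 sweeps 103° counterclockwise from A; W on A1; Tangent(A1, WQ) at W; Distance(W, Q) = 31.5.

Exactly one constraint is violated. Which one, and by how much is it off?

Distance(W, Q) = 31.5 — off by 7.10.

C = (0.00, 0.00) ✓; C.y = 0.00, A.y = 0.00 ✓; |CA| = 48.70 ✓; ∠(MA, AC) = 90.00° ✓; |MA| = 7.400 ✓; bearing(M→W) − bearing(M→A) = 103.0° ✓; |MW| = 7.400 ✓; ∠(MW, WQ) = 90.00° ✓; |WQ| = 24.40 ✗.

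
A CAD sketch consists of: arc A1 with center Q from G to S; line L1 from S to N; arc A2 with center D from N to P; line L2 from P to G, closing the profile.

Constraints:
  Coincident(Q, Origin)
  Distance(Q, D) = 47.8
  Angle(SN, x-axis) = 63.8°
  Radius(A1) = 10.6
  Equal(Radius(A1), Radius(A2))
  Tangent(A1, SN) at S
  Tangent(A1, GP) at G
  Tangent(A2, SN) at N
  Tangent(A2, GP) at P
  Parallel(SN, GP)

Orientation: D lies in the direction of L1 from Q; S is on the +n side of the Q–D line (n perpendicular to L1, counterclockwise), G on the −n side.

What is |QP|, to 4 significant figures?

48.96

Tangency of A1 to both parallel lines with radius 10.6 puts S and G at Q ± 10.6·n: S = (-9.511, 4.680), G = (9.511, -4.680). Equal radii place N and P the same way about D: N = D + 10.6·n = (11.59, 47.57), P = D − 10.6·n = (30.61, 38.21). Then |QP| = |P − Q| = 48.96.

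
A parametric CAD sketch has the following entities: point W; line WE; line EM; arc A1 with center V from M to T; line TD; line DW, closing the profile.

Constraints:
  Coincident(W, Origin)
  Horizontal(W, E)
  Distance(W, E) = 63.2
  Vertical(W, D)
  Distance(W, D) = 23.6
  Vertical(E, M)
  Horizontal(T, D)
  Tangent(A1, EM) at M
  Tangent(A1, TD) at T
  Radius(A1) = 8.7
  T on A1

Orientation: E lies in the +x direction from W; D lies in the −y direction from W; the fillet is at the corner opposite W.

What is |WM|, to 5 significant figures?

64.933

The virtual corner opposite W is at (63.200, -23.600). A1 meets EM tangentially, so VM is at right angles to EM and tangency of A1 to TD means the radius VT is perpendicular to TD, with radius 8.7, so the center V sits 8.7 in from both sides at V = (54.500, -14.900). That places the tangent points at M = (63.200, -14.900) on EM and T = (54.500, -23.600) on TD. Then |WM| = |M − W| = 64.933.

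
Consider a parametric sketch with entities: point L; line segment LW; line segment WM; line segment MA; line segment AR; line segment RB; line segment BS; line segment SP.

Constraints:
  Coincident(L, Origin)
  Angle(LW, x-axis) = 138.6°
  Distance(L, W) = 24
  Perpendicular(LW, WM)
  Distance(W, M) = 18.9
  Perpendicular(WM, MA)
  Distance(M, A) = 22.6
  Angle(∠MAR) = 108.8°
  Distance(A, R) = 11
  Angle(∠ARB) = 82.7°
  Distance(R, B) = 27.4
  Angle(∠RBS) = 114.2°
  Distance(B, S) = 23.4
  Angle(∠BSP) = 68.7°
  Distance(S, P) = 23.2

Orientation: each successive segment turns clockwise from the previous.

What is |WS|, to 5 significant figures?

26.294

∠ARB = 82.7° gives RB at 150.10° from the x-axis; with |RB| = 27.4, B = (-16.532, 18.606). ∠RBS = 114.2° gives BS at 84.300° from the x-axis; with |BS| = 23.4, S = (-14.207, 41.890). Then |WS| = |S − W| = 26.294.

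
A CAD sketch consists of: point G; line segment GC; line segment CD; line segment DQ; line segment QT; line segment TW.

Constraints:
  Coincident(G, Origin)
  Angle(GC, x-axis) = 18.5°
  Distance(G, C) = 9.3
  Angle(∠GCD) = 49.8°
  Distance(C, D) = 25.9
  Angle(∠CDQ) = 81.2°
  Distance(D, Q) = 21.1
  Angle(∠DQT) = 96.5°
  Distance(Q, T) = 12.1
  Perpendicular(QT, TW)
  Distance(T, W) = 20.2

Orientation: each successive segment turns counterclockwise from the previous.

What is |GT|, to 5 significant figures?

14.031

G is at the origin; GC runs at 18.5° with length 9.3, so C = (8.8194, 2.9509). ∠GCD = 49.8° gives CD at 148.70° from the x-axis; with |CD| = 25.9, D = (-13.311, 16.406). ∠CDQ = 81.2° gives DQ at -112.50° from the x-axis; with |DQ| = 21.1, Q = (-21.386, -3.0874). ∠DQT = 96.5° gives QT at -29.000° from the x-axis; with |QT| = 12.1, T = (-10.803, -8.9536). Then |GT| = |T − G| = 14.031.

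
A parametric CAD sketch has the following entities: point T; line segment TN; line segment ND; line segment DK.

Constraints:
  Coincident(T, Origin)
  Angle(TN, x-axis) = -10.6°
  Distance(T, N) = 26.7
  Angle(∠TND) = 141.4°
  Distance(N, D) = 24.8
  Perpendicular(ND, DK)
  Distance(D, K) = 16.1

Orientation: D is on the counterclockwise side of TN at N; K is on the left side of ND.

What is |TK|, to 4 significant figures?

45.67

T is at the origin; TN runs at -10.6° with length 26.7, so N = 26.7·(cos -10.6°, sin -10.6°) = (26.24, -4.912). ∠TND = 141.4°, so ND runs at -10.6° + (180° − 141.4°) = 28.00° from the x-axis; with |ND| = 24.8, D = N + 24.8·(cos 28.00°, sin 28.00°) = (48.14, 6.731). The perpendicularity gives DK at right angles to ND; with |DK| = 16.1 on the left of ND, K = D + 16.1·(-0.4695, 0.8829) = (40.58, 20.95). Then |TK| = |K − T| = 45.67.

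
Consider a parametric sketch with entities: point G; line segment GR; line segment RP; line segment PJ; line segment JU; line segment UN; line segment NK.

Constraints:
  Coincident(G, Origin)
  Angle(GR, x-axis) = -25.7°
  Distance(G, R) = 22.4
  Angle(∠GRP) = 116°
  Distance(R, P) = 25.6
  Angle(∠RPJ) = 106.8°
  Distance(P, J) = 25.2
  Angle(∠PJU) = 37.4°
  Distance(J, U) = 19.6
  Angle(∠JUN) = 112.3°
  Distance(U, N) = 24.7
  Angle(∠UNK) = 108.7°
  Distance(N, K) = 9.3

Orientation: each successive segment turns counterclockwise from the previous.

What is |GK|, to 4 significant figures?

52.87

G is at the origin; GR runs at -25.7° with length 22.4, so R = (20.18, -9.714). ∠GRP = 116.0° gives RP at 38.30° from the x-axis; with |RP| = 25.6, P = (40.27, 6.152). ∠RPJ = 106.8° gives PJ at 111.5° from the x-axis; with |PJ| = 25.2, J = (31.04, 29.60). ∠PJU = 37.4° gives JU at -105.9° from the x-axis; with |JU| = 19.6, U = (25.67, 10.75). ∠JUN = 112.3° gives UN at -38.20° from the x-axis; with |UN| = 24.7, N = (45.08, -4.526). ∠UNK = 108.7° gives NK at 33.10° from the x-axis; with |NK| = 9.3, K = (52.87, 0.5528). Then |GK| = |K − G| = 52.87.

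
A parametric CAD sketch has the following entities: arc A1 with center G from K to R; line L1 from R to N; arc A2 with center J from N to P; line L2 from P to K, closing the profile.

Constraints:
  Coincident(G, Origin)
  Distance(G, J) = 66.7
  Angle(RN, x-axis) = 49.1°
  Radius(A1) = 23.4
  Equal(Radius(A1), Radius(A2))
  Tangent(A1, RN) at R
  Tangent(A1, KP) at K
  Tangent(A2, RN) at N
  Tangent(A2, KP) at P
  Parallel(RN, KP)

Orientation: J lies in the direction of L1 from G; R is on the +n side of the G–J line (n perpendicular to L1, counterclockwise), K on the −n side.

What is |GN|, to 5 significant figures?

70.686

The slot axis is L1's direction at 49.1°, so u = (cos 49.1°, sin 49.1°) = (0.65474, 0.75585) and n = (−sin 49.1°, cos 49.1°) = (-0.75585, 0.65474). G is at the origin and J lies 66.7 along u from G, so J = 66.7·u = (43.671, 50.415). Tangency of A1 to both parallel lines with radius 23.4 puts R and K at G ± 23.4·n: R = (-17.687, 15.321), K = (17.687, -15.321). Equal radii place N and P the same way about J: N = J + 23.4·n = (25.984, 65.736), P = J − 23.4·n = (61.358, 35.094). Then |GN| = |N − G| = 70.686.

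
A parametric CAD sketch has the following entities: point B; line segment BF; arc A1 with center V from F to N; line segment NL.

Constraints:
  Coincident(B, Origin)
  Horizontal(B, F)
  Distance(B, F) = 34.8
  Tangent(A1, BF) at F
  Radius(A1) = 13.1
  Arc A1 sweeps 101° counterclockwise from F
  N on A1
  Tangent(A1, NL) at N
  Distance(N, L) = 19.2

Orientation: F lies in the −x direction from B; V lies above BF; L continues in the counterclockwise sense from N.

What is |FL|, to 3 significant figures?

35.7

On A1, F sits at bearing -90° from V; a 101° counterclockwise sweep puts N at bearing 11°, so N = V + 13.1·(cos 11°, sin 11°) = (-21.9, 15.6). A1 meets NL tangentially, so VN is at right angles to NL, so NL runs along (−sin 11°, cos 11°); with |NL| = 19.2, L = (-25.6, 34.4). Then |FL| = |L − F| = 35.7.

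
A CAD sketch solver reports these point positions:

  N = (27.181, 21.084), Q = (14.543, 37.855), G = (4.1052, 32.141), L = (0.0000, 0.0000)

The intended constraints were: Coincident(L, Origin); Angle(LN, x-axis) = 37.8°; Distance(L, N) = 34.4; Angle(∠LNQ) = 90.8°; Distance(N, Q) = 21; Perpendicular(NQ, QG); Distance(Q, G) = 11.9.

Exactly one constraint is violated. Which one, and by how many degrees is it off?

Perpendicular(NQ, QG) — off by 8.30°.

L = (0.00, 0.00) ✓; LN at 37.80° ✓; |LN| = 34.40 ✓; ∠LNQ = 90.80° ✓; |NQ| = 21.00 ✓; ∠(NQ, QG) = 81.70° ✗; |QG| = 11.90 ✓.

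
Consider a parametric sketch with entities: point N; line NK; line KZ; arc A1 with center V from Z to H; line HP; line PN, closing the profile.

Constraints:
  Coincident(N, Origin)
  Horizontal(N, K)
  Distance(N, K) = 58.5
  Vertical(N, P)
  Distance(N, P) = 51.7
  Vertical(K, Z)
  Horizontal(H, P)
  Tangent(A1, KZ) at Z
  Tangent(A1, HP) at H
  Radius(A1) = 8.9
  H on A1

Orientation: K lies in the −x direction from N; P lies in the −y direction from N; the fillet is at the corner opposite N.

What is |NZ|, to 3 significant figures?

72.5

N is at the origin; NK is horizontal with |NK| = 58.5 and K on the −x side, so K = (-58.5, 0.00). NP is vertical with |NP| = 51.7 and P on the −y side, so P = (0.00, -51.7). The virtual corner opposite N is at (-58.5, -51.7). Since A1 is tangent to KZ there, VZ ⟂ KZ and A1 meets HP tangentially, so VH is at right angles to HP, with radius 8.9, so the center V sits 8.9 in from both sides at V = (-49.6, -42.8). That places the tangent points at Z = (-58.5, -42.8) on KZ and H = (-49.6, -51.7) on HP. Then |NZ| = |Z − N| = 72.5.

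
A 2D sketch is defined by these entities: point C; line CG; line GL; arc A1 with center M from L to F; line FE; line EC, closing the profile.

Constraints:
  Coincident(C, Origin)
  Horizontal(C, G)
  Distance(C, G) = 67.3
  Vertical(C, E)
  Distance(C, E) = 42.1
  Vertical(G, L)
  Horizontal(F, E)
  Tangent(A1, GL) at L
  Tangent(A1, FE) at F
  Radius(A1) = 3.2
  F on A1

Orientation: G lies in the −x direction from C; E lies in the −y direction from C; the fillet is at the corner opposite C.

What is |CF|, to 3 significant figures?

76.7

C is at the origin; C and G share the same y with |CG| = 67.3 and G on the −x side, so G = (-67.3, 0.00). CE is vertical with |CE| = 42.1 and E on the −y side, so E = (0.00, -42.1). The virtual corner opposite C is at (-67.3, -42.1). Tangency of A1 to GL means the radius ML is perpendicular to GL and A1 meets FE tangentially, so MF is at right angles to FE, with radius 3.2, so the center M sits 3.2 in from both sides at M = (-64.1, -38.9). That places the tangent points at L = (-67.3, -38.9) on GL and F = (-64.1, -42.1) on FE. Then |CF| = |F − C| = 76.7.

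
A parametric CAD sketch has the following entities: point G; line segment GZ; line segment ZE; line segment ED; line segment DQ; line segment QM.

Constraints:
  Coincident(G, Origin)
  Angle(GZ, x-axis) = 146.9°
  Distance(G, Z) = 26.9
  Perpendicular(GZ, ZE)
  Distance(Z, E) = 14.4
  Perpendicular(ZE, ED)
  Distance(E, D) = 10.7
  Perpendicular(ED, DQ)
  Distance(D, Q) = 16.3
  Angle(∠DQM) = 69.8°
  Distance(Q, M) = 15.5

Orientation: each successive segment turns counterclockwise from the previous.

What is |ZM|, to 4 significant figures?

5.169

G is at the origin; GZ runs at 146.9° with length 26.9, so Z = (-22.53, 14.69). The perpendicularity gives ZE at right angles to GZ, so ZE runs at -123.1°; with |ZE| = 14.4, E = (-30.40, 2.627). ZE ⟂ ED, so ED runs at -33.10°; with |ED| = 10.7, D = (-21.43, -3.216). The perpendicularity gives DQ at right angles to ED, so DQ runs at 56.90°; with |DQ| = 16.3, Q = (-12.53, 10.44). ∠DQM = 69.8° gives QM at 167.1° from the x-axis; with |QM| = 15.5, M = (-27.64, 13.90). Then |ZM| = |M − Z| = 5.169.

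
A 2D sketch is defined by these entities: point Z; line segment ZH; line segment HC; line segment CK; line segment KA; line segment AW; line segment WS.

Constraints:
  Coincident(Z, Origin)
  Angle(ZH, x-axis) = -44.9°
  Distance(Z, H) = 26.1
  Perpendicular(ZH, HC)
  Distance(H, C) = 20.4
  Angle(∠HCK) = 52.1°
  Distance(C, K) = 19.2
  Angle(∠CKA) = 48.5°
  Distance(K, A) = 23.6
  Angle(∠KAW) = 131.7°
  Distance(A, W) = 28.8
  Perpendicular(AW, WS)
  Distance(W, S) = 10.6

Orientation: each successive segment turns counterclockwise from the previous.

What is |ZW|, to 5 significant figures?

60.992

∠CKA = 48.5° gives KA at -55.500° from the x-axis; with |KA| = 23.6, A = (27.198, -21.083). ∠KAW = 131.7° gives AW at -7.2000° from the x-axis; with |AW| = 28.8, W = (55.771, -24.692). Then |ZW| = |W − Z| = 60.992.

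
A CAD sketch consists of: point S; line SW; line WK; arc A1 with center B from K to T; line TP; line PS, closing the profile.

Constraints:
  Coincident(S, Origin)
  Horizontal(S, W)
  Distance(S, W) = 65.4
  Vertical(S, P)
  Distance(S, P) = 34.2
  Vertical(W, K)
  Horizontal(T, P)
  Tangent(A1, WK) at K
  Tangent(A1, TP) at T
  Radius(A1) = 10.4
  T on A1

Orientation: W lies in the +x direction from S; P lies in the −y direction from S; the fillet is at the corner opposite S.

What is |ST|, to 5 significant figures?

64.766

S is at the origin; S and W share the same y with |SW| = 65.4 and W on the +x side, so W = (65.400, 0.0000). S and P share the same x with |SP| = 34.2 and P on the −y side, so P = (0.0000, -34.200). The virtual corner opposite S is at (65.400, -34.200). A1 meets WK tangentially, so BK is at right angles to WK and since A1 is tangent to TP there, BT ⟂ TP, with radius 10.4, so the center B sits 10.4 in from both sides at B = (55.000, -23.800). That places the tangent points at K = (65.400, -23.800) on WK and T = (55.000, -34.200) on TP. Then |ST| = |T − S| = 64.766.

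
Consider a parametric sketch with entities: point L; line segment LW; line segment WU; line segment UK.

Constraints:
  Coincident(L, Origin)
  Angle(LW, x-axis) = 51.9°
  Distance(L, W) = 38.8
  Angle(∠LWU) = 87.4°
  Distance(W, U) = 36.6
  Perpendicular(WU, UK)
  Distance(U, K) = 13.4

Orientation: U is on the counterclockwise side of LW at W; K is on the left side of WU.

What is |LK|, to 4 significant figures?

43.09

L is at the origin; LW runs at 51.9° with length 38.8, so W = 38.8·(cos 51.9°, sin 51.9°) = (23.94, 30.53). ∠LWU = 87.4°, so WU runs at 51.9° + (180° − 87.4°) = 144.5° from the x-axis; with |WU| = 36.6, U = W + 36.6·(cos 144.5°, sin 144.5°) = (-5.856, 51.79). The perpendicularity gives UK at right angles to WU; with |UK| = 13.4 on the left of WU, K = U + 13.4·(-0.5807, -0.8141) = (-13.64, 40.88). Then |LK| = |K − L| = 43.09.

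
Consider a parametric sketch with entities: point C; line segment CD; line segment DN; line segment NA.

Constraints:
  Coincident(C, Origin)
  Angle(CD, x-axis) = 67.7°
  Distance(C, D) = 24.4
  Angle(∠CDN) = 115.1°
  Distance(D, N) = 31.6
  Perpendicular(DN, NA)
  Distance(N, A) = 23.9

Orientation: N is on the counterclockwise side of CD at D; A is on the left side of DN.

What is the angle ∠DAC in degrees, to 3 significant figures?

34.6°

C is at the origin; CD runs at 67.7° with length 24.4, so D = 24.4·(cos 67.7°, sin 67.7°) = (9.26, 22.6). ∠CDN = 115.1°, so DN runs at 67.7° + (180° − 115.1°) = 133° from the x-axis; with |DN| = 31.6, N = D + 31.6·(cos 133°, sin 133°) = (-12.1, 45.8). The perpendicularity gives NA at right angles to DN; with |NA| = 23.9 on the left of DN, A = N + 23.9·(-0.736, -0.677) = (-29.7, 29.7). Then cos ∠DAC = AD·AC / (|AD||AC|), giving 34.6°.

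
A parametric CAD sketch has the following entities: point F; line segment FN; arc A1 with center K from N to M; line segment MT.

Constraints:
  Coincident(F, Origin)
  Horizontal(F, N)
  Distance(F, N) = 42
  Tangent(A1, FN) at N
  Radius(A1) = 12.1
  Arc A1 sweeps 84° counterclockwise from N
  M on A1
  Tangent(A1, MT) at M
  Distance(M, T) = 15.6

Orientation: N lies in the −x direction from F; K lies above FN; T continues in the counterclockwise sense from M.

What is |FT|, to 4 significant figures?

38.69

On A1, N sits at bearing -90° from K; an 84° counterclockwise sweep puts M at bearing -6°, so M = K + 12.1·(cos -6°, sin -6°) = (-29.97, 10.84). The tangent condition forces KM to be normal to MT, so MT runs along (−sin -6°, cos -6°); with |MT| = 15.6, T = (-28.34, 26.35). Then |FT| = |T − F| = 38.69.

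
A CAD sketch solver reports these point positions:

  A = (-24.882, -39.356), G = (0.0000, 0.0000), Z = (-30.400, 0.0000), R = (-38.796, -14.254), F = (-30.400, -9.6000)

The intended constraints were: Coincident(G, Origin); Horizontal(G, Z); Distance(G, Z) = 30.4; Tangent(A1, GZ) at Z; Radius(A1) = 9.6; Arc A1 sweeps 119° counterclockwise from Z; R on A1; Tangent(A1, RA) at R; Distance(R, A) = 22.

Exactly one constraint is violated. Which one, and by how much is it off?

Distance(R, A) = 22 — off by 6.70.

G = (0.00, 0.00) ✓; G.y = 0.00, Z.y = 0.00 ✓; |GZ| = 30.40 ✓; ∠(FZ, ZG) = 90.00° ✓; |FZ| = 9.600 ✓; bearing(F→R) − bearing(F→Z) = 119.0° ✓; |FR| = 9.600 ✓; ∠(FR, RA) = 90.00° ✓; |RA| = 28.70 ✗.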